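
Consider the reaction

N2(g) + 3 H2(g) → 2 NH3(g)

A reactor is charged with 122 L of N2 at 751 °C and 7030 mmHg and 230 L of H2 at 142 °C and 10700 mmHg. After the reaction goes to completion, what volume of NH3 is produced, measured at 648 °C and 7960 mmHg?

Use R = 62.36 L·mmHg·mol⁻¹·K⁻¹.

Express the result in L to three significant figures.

194 L

n(N2) = PV/RT = (7030 × 122) / (62.36 × 1024.15) = 13.43 mol
n(H2) = PV/RT = (10700 × 230) / (62.36 × 415.15) = 95.06 mol
For 13.43 mol N2, stoichiometry requires (3/1) × 13.43 = 40.29 mol H2; 95.06 mol is available, so N2 is limiting.
n(NH3) = (2/1) × 13.43 = 26.86 mol
V(NH3) = nRT/P = 26.86 × 62.36 × 921.15 / 7960 = 193.8 L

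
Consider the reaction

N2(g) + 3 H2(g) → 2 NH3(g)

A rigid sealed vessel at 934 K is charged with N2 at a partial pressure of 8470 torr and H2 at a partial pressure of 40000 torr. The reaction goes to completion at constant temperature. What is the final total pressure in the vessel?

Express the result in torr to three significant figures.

With V and T fixed, P_i ∝ n_i, so the mole ratios apply directly to partial pressures at 934 K.
P(H2) required for 8470 torr of N2 = (3/1) × 8470 = 25410 torr; available 40000 torr, so N2 is limiting.
P(H2) remaining = 40000 − (3/1) × 8470 = 14590 torr
P(gaseous products) = (2)/1 × 8470 = 16940 torr
P_total at 934 K = 14590 + 16940 = 31530 torr

31500 torr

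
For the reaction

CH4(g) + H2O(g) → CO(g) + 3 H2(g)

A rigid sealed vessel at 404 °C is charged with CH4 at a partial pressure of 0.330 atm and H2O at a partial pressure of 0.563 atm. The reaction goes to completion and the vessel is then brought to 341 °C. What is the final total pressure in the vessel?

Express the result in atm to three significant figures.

1.41 atm

Because the vessel is rigid and T is held at 404 °C, work the stoichiometry in partial pressures (P_i = n_iRT/V).
P(H2O) required for 0.330 atm of CH4 = (1/1) × 0.330 = 0.3300 atm; available 0.563 atm, so CH4 is limiting.
P(H2O) remaining = 0.563 − (1/1) × 0.330 = 0.2330 atm
P(gaseous products) = (1+3)/1 × 0.330 = 1.320 atm
P_total at 404 °C = 0.2330 + 1.320 = 1.553 atm
Scaling to 341 °C: P = 1.553 × 614.15/677.15 = 1.409 atm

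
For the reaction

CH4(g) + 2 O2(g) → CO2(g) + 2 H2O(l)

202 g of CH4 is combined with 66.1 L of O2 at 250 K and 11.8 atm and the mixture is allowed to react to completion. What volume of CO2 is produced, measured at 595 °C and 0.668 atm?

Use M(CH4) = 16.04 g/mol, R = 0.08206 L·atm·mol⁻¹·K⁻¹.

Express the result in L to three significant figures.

n(CH4) = 202 / 16.04 = 12.59 mol
n(O2) = PV/RT = (11.8 × 66.1) / (0.08206 × 250) = 38.02 mol
For 12.59 mol CH4, stoichiometry requires (2/1) × 12.59 = 25.18 mol O2; 38.02 mol is available, so CH4 is limiting.
n(CO2) = (1/1) × 12.59 = 12.59 mol
V(CO2) = nRT/P = 12.59 × 0.08206 × 868.15 / 0.668 = 1343 L

1340 L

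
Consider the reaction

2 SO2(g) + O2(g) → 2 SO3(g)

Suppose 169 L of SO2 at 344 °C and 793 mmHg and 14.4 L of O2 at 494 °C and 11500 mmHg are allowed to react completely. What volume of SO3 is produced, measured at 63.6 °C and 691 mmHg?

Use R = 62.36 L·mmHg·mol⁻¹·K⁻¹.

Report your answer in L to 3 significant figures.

n(SO2) = PV/RT = (793 × 169) / (62.36 × 617.15) = 3.482 mol
n(O2) = PV/RT = (11500 × 14.4) / (62.36 × 767.15) = 3.462 mol
For 3.482 mol SO2, stoichiometry requires (1/2) × 3.482 = 1.741 mol O2; 3.462 mol is available, so SO2 is limiting.
n(SO3) = (2/2) × 3.482 = 3.482 mol
V(SO3) = nRT/P = 3.482 × 62.36 × 336.75 / 691 = 105.8 L

106 L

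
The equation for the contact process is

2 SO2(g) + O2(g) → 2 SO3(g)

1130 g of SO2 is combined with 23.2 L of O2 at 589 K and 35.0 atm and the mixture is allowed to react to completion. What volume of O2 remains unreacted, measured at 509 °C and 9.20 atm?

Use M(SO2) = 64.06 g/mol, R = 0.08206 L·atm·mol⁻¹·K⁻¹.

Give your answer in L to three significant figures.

55.7 L

n(SO2) = 1130 / 64.06 = 17.64 mol
n(O2) = PV/RT = (35.0 × 23.2) / (0.08206 × 589) = 16.80 mol
For 17.64 mol SO2, stoichiometry requires (1/2) × 17.64 = 8.820 mol O2; 16.80 mol is available, so SO2 is limiting.
n(O2) consumed = (1/2) × 17.64 = 8.820 mol; remaining = 16.80 − 8.820 = 7.980 mol
V(O2) = nRT/P = 7.980 × 0.08206 × 782.15 / 9.20 = 55.67 L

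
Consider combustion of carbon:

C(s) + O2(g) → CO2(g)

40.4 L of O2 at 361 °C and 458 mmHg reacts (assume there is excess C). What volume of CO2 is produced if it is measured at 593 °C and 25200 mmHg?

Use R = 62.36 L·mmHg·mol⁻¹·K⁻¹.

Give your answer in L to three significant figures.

n(O2) = PV/RT = (458 × 40.4) / (62.36 × 634.15) = 0.4679 mol
n(CO2) = (1/1) × 0.4679 = 0.4679 mol
V = nRT/P = 0.4679 × 62.36 × 866.15 / 25200 = 1.003 L

1.00 L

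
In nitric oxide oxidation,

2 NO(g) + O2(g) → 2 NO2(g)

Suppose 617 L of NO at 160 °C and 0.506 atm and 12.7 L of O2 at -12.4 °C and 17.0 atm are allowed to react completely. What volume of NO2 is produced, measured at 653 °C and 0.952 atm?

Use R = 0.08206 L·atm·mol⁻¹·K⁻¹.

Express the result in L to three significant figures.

701 L

n(NO) = PV/RT = (0.506 × 617) / (0.08206 × 433.15) = 8.783 mol
n(O2) = PV/RT = (17.0 × 12.7) / (0.08206 × 260.75) = 10.09 mol
For 8.783 mol NO, stoichiometry requires (1/2) × 8.783 = 4.391 mol O2; 10.09 mol is available, so NO is limiting.
n(NO2) = (2/2) × 8.783 = 8.783 mol
V(NO2) = nRT/P = 8.783 × 0.08206 × 926.15 / 0.952 = 701.2 L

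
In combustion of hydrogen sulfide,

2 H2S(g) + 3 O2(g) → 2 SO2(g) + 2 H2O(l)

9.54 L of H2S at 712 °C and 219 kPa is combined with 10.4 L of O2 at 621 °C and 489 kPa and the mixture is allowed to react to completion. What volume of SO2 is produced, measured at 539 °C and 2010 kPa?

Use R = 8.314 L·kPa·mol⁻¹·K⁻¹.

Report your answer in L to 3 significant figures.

0.857 L

n(H2S) = PV/RT = (219 × 9.54) / (8.314 × 985.15) = 0.2551 mol
n(O2) = PV/RT = (489 × 10.4) / (8.314 × 894.15) = 0.6841 mol
For 0.2551 mol H2S, stoichiometry requires (3/2) × 0.2551 = 0.3826 mol O2; 0.6841 mol is available, so H2S is limiting.
n(SO2) = (2/2) × 0.2551 = 0.2551 mol
V(SO2) = nRT/P = 0.2551 × 8.314 × 812.15 / 2010 = 0.8570 L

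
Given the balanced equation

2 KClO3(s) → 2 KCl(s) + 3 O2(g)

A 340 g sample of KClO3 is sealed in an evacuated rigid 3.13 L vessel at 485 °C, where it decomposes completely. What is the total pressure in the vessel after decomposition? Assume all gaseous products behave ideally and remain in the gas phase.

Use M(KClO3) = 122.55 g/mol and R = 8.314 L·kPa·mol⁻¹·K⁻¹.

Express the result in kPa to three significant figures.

n(KClO3) = 340 / 122.55 = 2.774 mol
n(gas produced) = (3/2) × 2.774 = 4.161 mol
P = nRT/V = 4.161 × 8.314 × 758.15 / 3.13 = 8380 kPa

8380 kPa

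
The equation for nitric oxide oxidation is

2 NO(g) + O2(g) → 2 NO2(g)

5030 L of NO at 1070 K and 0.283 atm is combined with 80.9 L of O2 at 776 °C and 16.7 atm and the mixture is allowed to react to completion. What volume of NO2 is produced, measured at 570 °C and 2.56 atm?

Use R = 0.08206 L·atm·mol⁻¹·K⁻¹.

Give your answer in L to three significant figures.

438 L

n(NO) = PV/RT = (0.283 × 5030) / (0.08206 × 1070) = 16.21 mol
n(O2) = PV/RT = (16.7 × 80.9) / (0.08206 × 1049.15) = 15.69 mol
For 16.21 mol NO, stoichiometry requires (1/2) × 16.21 = 8.105 mol O2; 15.69 mol is available, so NO is limiting.
n(NO2) = (2/2) × 16.21 = 16.21 mol
V(NO2) = nRT/P = 16.21 × 0.08206 × 843.15 / 2.56 = 438.1 L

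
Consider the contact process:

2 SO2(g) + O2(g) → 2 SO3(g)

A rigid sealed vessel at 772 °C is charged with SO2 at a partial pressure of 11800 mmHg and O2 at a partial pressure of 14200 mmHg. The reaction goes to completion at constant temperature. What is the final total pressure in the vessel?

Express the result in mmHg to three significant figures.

With V and T fixed, P_i ∝ n_i, so the mole ratios apply directly to partial pressures at 772 °C.
P(O2) required for 11800 mmHg of SO2 = (1/2) × 11800 = 5900 mmHg; available 14200 mmHg, so SO2 is limiting.
P(O2) remaining = 14200 − (1/2) × 11800 = 8300 mmHg
P(gaseous products) = (2)/2 × 11800 = 11800 mmHg
P_total at 772 °C = 8300 + 11800 = 20100 mmHg

20100 mmHg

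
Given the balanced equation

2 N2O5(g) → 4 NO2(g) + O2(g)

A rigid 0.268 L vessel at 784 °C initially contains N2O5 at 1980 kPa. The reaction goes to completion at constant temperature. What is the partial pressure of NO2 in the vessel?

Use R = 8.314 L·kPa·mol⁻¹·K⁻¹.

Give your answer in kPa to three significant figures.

n(N2O5)₀ = PV/RT = (1980 × 0.268) / (8.314 × 1057.15) = 0.06037 mol
n(NO2) = (4/2) × 0.06037 = 0.1207 mol
P(NO2) = nRT/V = 0.1207 × 8.314 × 1057.15 / 0.268 = 3958 kPa

3960 kPa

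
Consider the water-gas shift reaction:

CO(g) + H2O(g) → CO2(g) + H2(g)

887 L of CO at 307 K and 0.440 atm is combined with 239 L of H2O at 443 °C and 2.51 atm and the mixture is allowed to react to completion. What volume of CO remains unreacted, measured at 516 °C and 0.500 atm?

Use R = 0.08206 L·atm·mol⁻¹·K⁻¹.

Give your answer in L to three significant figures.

684 L

n(CO) = PV/RT = (0.440 × 887) / (0.08206 × 307) = 15.49 mol
n(H2O) = PV/RT = (2.51 × 239) / (0.08206 × 716.15) = 10.21 mol
For 15.49 mol CO, stoichiometry requires (1/1) × 15.49 = 15.49 mol H2O; 10.21 mol is available, so H2O is limiting.
n(CO) consumed = (1/1) × 10.21 = 10.21 mol; remaining = 15.49 − 10.21 = 5.280 mol
V(CO) = nRT/P = 5.280 × 0.08206 × 789.15 / 0.500 = 683.8 L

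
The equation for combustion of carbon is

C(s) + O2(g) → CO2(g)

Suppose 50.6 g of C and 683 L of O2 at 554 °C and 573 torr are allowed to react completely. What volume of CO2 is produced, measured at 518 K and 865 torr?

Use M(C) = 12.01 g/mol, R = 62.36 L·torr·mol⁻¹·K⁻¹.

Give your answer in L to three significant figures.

157 L

n(C) = 50.6 / 12.01 = 4.213 mol
n(O2) = PV/RT = (573 × 683) / (62.36 × 827.15) = 7.587 mol
For 4.213 mol C, stoichiometry requires (1/1) × 4.213 = 4.213 mol O2; 7.587 mol is available, so C is limiting.
n(CO2) = (1/1) × 4.213 = 4.213 mol
V(CO2) = nRT/P = 4.213 × 62.36 × 518 / 865 = 157.3 L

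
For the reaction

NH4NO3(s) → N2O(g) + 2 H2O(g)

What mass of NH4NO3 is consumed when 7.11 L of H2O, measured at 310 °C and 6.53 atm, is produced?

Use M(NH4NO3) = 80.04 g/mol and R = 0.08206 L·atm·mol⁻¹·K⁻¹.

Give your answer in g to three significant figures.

38.8 g

n(H2O) = PV/RT = (6.53 × 7.11) / (0.08206 × 583.15) = 0.9702 mol
n(NH4NO3) = (1/2) × 0.9702 = 0.4851 mol
m(NH4NO3) = 0.4851 × 80.04 = 38.83 g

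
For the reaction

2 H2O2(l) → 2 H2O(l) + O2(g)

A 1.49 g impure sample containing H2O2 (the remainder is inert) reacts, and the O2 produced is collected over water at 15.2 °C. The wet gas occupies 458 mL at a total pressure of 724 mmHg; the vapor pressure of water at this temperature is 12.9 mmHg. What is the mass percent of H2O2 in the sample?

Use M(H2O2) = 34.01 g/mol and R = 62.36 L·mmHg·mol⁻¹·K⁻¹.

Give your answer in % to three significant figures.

82.7 %

P(O2) = 724 − 12.9 = 711.1 mmHg
n(O2) = PV/RT = (711.1 × 0.4580) / (62.36 × 288.35) = 0.01811 mol
n(H2O2) = (2/1) × 0.01811 = 0.03622 mol
m(H2O2) = 0.03622 × 34.01 = 1.232 g
%H2O2 = 1.232 / 1.49 × 100 = 82.68%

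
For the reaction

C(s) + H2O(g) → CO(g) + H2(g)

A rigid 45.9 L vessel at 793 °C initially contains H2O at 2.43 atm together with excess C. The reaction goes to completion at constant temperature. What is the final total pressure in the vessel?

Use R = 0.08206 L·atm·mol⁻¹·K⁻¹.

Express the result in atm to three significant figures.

Rigid vessel, constant T ⇒ P scales with total gas moles (1 → 2).
P_final = (2/1) × 2.43 = 4.860 atm

4.86 atm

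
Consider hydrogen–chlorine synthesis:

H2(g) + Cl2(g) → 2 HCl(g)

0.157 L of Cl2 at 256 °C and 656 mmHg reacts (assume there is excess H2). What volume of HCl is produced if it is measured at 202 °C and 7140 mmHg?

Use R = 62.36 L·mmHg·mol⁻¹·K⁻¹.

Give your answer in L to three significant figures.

n(Cl2) = PV/RT = (656 × 0.157) / (62.36 × 529.15) = 0.003121 mol
n(HCl) = (2/1) × 0.003121 = 0.006242 mol
V = nRT/P = 0.006242 × 62.36 × 475.15 / 7140 = 0.02590 L

0.0259 L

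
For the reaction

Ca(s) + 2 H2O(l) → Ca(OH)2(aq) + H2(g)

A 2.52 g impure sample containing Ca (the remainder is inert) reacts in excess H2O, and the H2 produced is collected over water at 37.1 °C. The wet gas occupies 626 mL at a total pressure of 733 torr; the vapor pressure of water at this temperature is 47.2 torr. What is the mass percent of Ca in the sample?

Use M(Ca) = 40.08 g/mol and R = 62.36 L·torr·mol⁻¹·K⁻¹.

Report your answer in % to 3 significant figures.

P(H2) = 733 − 47.2 = 685.8 torr
n(H2) = PV/RT = (685.8 × 0.6260) / (62.36 × 310.25) = 0.02219 mol
n(Ca) = (1/1) × 0.02219 = 0.02219 mol
m(Ca) = 0.02219 × 40.08 = 0.8894 g
%Ca = 0.8894 / 2.52 × 100 = 35.29%

35.3 %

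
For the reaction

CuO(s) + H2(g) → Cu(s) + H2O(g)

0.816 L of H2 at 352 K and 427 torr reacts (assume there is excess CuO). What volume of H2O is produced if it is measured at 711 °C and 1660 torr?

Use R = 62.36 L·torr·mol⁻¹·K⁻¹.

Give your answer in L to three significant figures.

n(H2) = PV/RT = (427 × 0.816) / (62.36 × 352) = 0.01587 mol
n(H2O) = (1/1) × 0.01587 = 0.01587 mol
V = nRT/P = 0.01587 × 62.36 × 984.15 / 1660 = 0.5867 L

0.587 L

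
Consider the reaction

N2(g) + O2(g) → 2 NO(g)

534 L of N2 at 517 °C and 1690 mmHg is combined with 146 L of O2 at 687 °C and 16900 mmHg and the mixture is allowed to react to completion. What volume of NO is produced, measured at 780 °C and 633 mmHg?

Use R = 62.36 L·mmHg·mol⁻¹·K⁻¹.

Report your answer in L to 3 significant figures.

n(N2) = PV/RT = (1690 × 534) / (62.36 × 790.15) = 18.32 mol
n(O2) = PV/RT = (16900 × 146) / (62.36 × 960.15) = 41.21 mol
For 18.32 mol N2, stoichiometry requires (1/1) × 18.32 = 18.32 mol O2; 41.21 mol is available, so N2 is limiting.
n(NO) = (2/1) × 18.32 = 36.64 mol
V(NO) = nRT/P = 36.64 × 62.36 × 1053.15 / 633 = 3801 L

3800 L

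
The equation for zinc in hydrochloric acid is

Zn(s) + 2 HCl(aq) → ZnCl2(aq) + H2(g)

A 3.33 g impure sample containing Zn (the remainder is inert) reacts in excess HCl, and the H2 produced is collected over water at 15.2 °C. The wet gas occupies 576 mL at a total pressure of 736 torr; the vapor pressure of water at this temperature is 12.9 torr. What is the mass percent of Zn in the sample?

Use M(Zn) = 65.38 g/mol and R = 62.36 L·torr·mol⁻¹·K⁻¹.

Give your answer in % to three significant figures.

P(H2) = 736 − 12.9 = 723.1 torr
n(H2) = PV/RT = (723.1 × 0.5760) / (62.36 × 288.35) = 0.02316 mol
n(Zn) = (1/1) × 0.02316 = 0.02316 mol
m(Zn) = 0.02316 × 65.38 = 1.514 g
%Zn = 1.514 / 3.33 × 100 = 45.47%

45.5 %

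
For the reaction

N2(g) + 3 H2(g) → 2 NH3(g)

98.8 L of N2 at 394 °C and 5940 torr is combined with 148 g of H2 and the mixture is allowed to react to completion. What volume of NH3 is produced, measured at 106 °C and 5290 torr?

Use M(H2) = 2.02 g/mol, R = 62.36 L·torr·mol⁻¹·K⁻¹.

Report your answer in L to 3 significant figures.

126 L

n(N2) = PV/RT = (5940 × 98.8) / (62.36 × 667.15) = 14.11 mol
n(H2) = 148 / 2.02 = 73.27 mol
For 14.11 mol N2, stoichiometry requires (3/1) × 14.11 = 42.33 mol H2; 73.27 mol is available, so N2 is limiting.
n(NH3) = (2/1) × 14.11 = 28.22 mol
V(NH3) = nRT/P = 28.22 × 62.36 × 379.15 / 5290 = 126.1 L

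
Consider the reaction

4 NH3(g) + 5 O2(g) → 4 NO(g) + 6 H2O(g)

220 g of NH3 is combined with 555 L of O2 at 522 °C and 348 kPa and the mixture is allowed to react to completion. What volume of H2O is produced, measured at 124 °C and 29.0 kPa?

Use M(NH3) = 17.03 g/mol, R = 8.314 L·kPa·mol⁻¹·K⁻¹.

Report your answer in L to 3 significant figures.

2210 L

n(NH3) = 220 / 17.03 = 12.92 mol
n(O2) = PV/RT = (348 × 555) / (8.314 × 795.15) = 29.22 mol
For 12.92 mol NH3, stoichiometry requires (5/4) × 12.92 = 16.15 mol O2; 29.22 mol is available, so NH3 is limiting.
n(H2O) = (6/4) × 12.92 = 19.38 mol
V(H2O) = nRT/P = 19.38 × 8.314 × 397.15 / 29.0 = 2207 L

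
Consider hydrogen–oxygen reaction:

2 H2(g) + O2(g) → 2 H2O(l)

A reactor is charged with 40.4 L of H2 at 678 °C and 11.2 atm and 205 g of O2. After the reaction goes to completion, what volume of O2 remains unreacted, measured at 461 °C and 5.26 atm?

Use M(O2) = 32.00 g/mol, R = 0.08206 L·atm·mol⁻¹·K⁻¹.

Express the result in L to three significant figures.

40.2 L

n(H2) = PV/RT = (11.2 × 40.4) / (0.08206 × 951.15) = 5.797 mol
n(O2) = 205 / 32.00 = 6.406 mol
For 5.797 mol H2, stoichiometry requires (1/2) × 5.797 = 2.898 mol O2; 6.406 mol is available, so H2 is limiting.
n(O2) consumed = (1/2) × 5.797 = 2.898 mol; remaining = 6.406 − 2.898 = 3.508 mol
V(O2) = nRT/P = 3.508 × 0.08206 × 734.15 / 5.26 = 40.18 L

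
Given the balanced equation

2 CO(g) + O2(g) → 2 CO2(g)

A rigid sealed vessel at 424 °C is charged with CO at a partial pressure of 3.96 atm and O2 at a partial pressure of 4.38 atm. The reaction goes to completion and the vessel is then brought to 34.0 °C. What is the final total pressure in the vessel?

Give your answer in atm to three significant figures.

2.80 atm

With V and T fixed, P_i ∝ n_i, so the mole ratios apply directly to partial pressures at 424 °C.
P(O2) required for 3.96 atm of CO = (1/2) × 3.96 = 1.980 atm; available 4.38 atm, so CO is limiting.
P(O2) remaining = 4.38 − (1/2) × 3.96 = 2.400 atm
P(gaseous products) = (2)/2 × 3.96 = 3.960 atm
P_total at 424 °C = 2.400 + 3.960 = 6.360 atm
Scaling to 34.0 °C: P = 6.360 × 307.15/697.15 = 2.802 atm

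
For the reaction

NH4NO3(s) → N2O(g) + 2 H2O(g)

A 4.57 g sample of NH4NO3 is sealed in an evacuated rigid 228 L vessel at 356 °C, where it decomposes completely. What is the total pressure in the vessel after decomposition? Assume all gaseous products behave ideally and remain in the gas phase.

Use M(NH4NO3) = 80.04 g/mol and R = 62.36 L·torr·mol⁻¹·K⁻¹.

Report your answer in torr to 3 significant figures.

29.5 torr

n(NH4NO3) = 4.57 / 80.04 = 0.05710 mol
n(gas produced) = (3/1) × 0.05710 = 0.1713 mol
P = nRT/V = 0.1713 × 62.36 × 629.15 / 228 = 29.48 torr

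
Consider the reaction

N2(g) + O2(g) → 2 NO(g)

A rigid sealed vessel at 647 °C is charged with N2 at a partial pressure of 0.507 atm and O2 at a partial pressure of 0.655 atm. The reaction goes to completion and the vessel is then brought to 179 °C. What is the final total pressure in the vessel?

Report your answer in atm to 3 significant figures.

0.571 atm

Because the vessel is rigid and T is held at 647 °C, work the stoichiometry in partial pressures (P_i = n_iRT/V).
P(O2) required for 0.507 atm of N2 = (1/1) × 0.507 = 0.5070 atm; available 0.655 atm, so N2 is limiting.
P(O2) remaining = 0.655 − (1/1) × 0.507 = 0.1480 atm
P(gaseous products) = (2)/1 × 0.507 = 1.014 atm
P_total at 647 °C = 0.1480 + 1.014 = 1.162 atm
Scaling to 179 °C: P = 1.162 × 452.15/920.15 = 0.5710 atm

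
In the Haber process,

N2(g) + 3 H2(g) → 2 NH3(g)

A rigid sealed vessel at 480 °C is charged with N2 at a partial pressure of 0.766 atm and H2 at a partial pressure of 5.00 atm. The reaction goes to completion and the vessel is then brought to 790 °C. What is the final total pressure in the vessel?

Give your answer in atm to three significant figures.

5.98 atm

At constant V, partial pressures at 480 °C are proportional to moles, so apply stoichiometry directly to pressures.
P(H2) required for 0.766 atm of N2 = (3/1) × 0.766 = 2.298 atm; available 5.00 atm, so N2 is limiting.
P(H2) remaining = 5.00 − (3/1) × 0.766 = 2.702 atm
P(gaseous products) = (2)/1 × 0.766 = 1.532 atm
P_total at 480 °C = 2.702 + 1.532 = 4.234 atm
Scaling to 790 °C: P = 4.234 × 1063.15/753.15 = 5.977 atm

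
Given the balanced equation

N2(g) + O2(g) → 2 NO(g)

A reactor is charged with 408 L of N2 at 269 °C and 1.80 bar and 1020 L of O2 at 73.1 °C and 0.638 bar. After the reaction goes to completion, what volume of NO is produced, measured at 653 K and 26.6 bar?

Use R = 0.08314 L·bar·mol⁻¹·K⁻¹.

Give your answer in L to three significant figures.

n(N2) = PV/RT = (1.80 × 408) / (0.08314 × 542.15) = 16.29 mol
n(O2) = PV/RT = (0.638 × 1020) / (0.08314 × 346.25) = 22.61 mol
For 16.29 mol N2, stoichiometry requires (1/1) × 16.29 = 16.29 mol O2; 22.61 mol is available, so N2 is limiting.
n(NO) = (2/1) × 16.29 = 32.58 mol
V(NO) = nRT/P = 32.58 × 0.08314 × 653 / 26.6 = 66.50 L

66.5 L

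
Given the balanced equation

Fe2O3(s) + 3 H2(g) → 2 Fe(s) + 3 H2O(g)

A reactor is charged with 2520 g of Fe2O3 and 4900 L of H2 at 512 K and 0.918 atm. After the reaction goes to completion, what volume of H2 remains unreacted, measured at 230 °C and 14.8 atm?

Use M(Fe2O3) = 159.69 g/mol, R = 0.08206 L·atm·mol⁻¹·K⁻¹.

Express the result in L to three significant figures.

167 L

n(Fe2O3) = 2520 / 159.69 = 15.78 mol
n(H2) = PV/RT = (0.918 × 4900) / (0.08206 × 512) = 107.1 mol
For 15.78 mol Fe2O3, stoichiometry requires (3/1) × 15.78 = 47.34 mol H2; 107.1 mol is available, so Fe2O3 is limiting.
n(H2) consumed = (3/1) × 15.78 = 47.34 mol; remaining = 107.1 − 47.34 = 59.76 mol
V(H2) = nRT/P = 59.76 × 0.08206 × 503.15 / 14.8 = 166.7 L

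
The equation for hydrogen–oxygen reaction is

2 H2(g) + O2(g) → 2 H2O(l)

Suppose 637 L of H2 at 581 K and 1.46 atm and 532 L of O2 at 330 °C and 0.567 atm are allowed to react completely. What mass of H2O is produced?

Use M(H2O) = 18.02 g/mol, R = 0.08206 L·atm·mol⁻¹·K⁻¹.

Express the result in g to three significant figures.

n(H2) = PV/RT = (1.46 × 637) / (0.08206 × 581) = 19.51 mol
n(O2) = PV/RT = (0.567 × 532) / (0.08206 × 603.15) = 6.094 mol
For 19.51 mol H2, stoichiometry requires (1/2) × 19.51 = 9.755 mol O2; 6.094 mol is available, so O2 is limiting.
n(H2O) = (2/1) × 6.094 = 12.19 mol
m(H2O) = 12.19 × 18.02 = 219.7 g

220 g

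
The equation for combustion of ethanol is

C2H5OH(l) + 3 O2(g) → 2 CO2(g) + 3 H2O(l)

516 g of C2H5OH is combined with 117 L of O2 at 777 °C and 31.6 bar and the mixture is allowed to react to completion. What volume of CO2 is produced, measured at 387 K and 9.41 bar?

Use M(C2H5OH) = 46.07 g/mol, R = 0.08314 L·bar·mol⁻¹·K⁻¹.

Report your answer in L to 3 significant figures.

n(C2H5OH) = 516 / 46.07 = 11.20 mol
n(O2) = PV/RT = (31.6 × 117) / (0.08314 × 1050.15) = 42.35 mol
For 11.20 mol C2H5OH, stoichiometry requires (3/1) × 11.20 = 33.60 mol O2; 42.35 mol is available, so C2H5OH is limiting.
n(CO2) = (2/1) × 11.20 = 22.40 mol
V(CO2) = nRT/P = 22.40 × 0.08314 × 387 / 9.41 = 76.59 L

76.6 L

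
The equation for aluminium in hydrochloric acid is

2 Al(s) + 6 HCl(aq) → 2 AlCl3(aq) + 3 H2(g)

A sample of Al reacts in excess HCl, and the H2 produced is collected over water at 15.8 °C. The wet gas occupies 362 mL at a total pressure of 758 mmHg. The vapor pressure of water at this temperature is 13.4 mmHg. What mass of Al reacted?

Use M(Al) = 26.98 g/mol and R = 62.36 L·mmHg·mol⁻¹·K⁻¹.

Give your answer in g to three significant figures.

0.269 g

P(H2) = 758 − 13.4 = 744.6 mmHg
n(H2) = PV/RT = (744.6 × 0.3620) / (62.36 × 288.95) = 0.01496 mol
n(Al) = (2/3) × 0.01496 = 0.009973 mol
m(Al) = 0.009973 × 26.98 = 0.2691 g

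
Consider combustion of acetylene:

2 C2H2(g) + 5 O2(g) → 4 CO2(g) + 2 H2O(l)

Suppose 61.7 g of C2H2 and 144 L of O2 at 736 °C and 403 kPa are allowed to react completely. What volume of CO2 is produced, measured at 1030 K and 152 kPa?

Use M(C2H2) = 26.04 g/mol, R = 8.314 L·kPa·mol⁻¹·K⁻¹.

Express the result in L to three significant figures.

267 L

n(C2H2) = 61.7 / 26.04 = 2.369 mol
n(O2) = PV/RT = (403 × 144) / (8.314 × 1009.15) = 6.917 mol
For 2.369 mol C2H2, stoichiometry requires (5/2) × 2.369 = 5.923 mol O2; 6.917 mol is available, so C2H2 is limiting.
n(CO2) = (4/2) × 2.369 = 4.738 mol
V(CO2) = nRT/P = 4.738 × 8.314 × 1030 / 152 = 266.9 L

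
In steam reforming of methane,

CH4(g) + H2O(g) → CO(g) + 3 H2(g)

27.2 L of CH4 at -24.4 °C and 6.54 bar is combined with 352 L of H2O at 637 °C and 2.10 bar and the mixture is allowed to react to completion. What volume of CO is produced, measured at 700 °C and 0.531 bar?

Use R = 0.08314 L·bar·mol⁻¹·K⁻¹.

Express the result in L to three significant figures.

n(CH4) = PV/RT = (6.54 × 27.2) / (0.08314 × 248.75) = 8.601 mol
n(H2O) = PV/RT = (2.10 × 352) / (0.08314 × 910.15) = 9.769 mol
For 8.601 mol CH4, stoichiometry requires (1/1) × 8.601 = 8.601 mol H2O; 9.769 mol is available, so CH4 is limiting.
n(CO) = (1/1) × 8.601 = 8.601 mol
V(CO) = nRT/P = 8.601 × 0.08314 × 973.15 / 0.531 = 1311 L

1310 L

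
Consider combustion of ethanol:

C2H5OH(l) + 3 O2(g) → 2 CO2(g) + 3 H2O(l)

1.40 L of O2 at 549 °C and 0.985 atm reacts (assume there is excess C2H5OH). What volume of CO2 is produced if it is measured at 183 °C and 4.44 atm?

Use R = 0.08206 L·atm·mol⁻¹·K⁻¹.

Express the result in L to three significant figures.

n(O2) = PV/RT = (0.985 × 1.40) / (0.08206 × 822.15) = 0.02044 mol
n(CO2) = (2/3) × 0.02044 = 0.01363 mol
V = nRT/P = 0.01363 × 0.08206 × 456.15 / 4.44 = 0.1149 L

0.115 L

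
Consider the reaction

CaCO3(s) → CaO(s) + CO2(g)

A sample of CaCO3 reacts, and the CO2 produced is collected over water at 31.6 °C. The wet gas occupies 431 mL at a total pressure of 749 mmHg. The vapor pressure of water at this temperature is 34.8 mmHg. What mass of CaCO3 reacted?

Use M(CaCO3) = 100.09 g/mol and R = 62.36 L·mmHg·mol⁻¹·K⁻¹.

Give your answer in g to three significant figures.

1.62 g

P(CO2) = 749 − 34.8 = 714.2 mmHg
n(CO2) = PV/RT = (714.2 × 0.4310) / (62.36 × 304.75) = 0.01620 mol
n(CaCO3) = (1/1) × 0.01620 = 0.01620 mol
m(CaCO3) = 0.01620 × 100.09 = 1.621 g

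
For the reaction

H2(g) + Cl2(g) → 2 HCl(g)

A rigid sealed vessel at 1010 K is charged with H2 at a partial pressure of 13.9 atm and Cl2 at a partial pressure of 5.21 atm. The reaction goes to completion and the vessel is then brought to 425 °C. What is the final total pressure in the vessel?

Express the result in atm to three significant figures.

13.2 atm

Because the vessel is rigid and T is held at 1010 K, work the stoichiometry in partial pressures (P_i = n_iRT/V).
P(Cl2) required for 13.9 atm of H2 = (1/1) × 13.9 = 13.90 atm; available 5.21 atm, so Cl2 is limiting.
P(H2) remaining = 13.9 − (1/1) × 5.21 = 8.690 atm
P(gaseous products) = (2)/1 × 5.21 = 10.42 atm
P_total at 1010 K = 8.690 + 10.42 = 19.11 atm
Scaling to 425 °C: P = 19.11 × 698.15/1010 = 13.21 atm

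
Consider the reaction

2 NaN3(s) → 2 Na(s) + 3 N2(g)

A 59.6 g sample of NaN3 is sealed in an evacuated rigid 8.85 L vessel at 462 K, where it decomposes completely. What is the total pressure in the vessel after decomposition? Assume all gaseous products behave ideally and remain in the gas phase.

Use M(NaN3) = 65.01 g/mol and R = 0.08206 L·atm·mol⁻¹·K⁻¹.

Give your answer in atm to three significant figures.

5.89 atm

n(NaN3) = 59.6 / 65.01 = 0.9168 mol
n(gas produced) = (3/2) × 0.9168 = 1.375 mol
P = nRT/V = 1.375 × 0.08206 × 462 / 8.85 = 5.890 atm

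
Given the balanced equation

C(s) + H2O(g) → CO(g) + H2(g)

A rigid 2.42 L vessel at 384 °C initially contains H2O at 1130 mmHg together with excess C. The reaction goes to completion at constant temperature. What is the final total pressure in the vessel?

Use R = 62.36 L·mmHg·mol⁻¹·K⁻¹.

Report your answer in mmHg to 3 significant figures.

2260 mmHg

Rigid vessel, constant T ⇒ P scales with total gas moles (1 → 2).
P_final = (2/1) × 1130 = 2260 mmHg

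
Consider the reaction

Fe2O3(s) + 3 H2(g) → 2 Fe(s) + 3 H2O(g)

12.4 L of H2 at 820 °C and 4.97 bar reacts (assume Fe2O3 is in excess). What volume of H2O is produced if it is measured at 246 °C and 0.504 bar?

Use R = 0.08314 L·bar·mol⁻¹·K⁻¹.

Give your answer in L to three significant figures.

n(H2) = PV/RT = (4.97 × 12.4) / (0.08314 × 1093.15) = 0.6781 mol
n(H2O) = (3/3) × 0.6781 = 0.6781 mol
V = nRT/P = 0.6781 × 0.08314 × 519.15 / 0.504 = 58.07 L

58.1 L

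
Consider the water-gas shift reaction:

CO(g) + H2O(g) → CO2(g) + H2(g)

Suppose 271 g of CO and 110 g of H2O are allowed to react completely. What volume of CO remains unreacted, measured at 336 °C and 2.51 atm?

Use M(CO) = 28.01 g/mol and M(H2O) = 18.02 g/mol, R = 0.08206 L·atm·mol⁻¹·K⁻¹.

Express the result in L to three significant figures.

n(CO) = 271 / 28.01 = 9.675 mol
n(H2O) = 110 / 18.02 = 6.104 mol
For 9.675 mol CO, stoichiometry requires (1/1) × 9.675 = 9.675 mol H2O; 6.104 mol is available, so H2O is limiting.
n(CO) consumed = (1/1) × 6.104 = 6.104 mol; remaining = 9.675 − 6.104 = 3.571 mol
V(CO) = nRT/P = 3.571 × 0.08206 × 609.15 / 2.51 = 71.12 L

71.1 L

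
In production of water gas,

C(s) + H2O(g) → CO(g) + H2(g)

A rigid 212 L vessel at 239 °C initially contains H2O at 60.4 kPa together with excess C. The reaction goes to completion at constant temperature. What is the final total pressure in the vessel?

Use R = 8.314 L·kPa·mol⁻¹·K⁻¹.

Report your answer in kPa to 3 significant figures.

121 kPa

Since T and V are fixed, P_final/P_initial = n_final/n_initial = 2/1.
P_final = (2/1) × 60.4 = 120.8 kPa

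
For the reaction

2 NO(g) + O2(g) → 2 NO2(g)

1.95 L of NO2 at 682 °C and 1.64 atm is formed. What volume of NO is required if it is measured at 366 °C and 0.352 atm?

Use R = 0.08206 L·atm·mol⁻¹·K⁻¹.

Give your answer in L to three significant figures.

n(NO2) = PV/RT = (1.64 × 1.95) / (0.08206 × 955.15) = 0.04080 mol
n(NO) = (2/2) × 0.04080 = 0.04080 mol
V = nRT/P = 0.04080 × 0.08206 × 639.15 / 0.352 = 6.079 L

6.08 L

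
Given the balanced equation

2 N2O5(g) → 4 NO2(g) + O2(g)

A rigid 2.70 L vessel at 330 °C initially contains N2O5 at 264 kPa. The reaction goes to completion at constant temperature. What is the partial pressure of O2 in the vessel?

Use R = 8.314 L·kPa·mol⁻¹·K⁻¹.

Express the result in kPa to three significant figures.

132 kPa

n(N2O5)₀ = PV/RT = (264 × 2.70) / (8.314 × 603.15) = 0.1421 mol
n(O2) = (1/2) × 0.1421 = 0.07105 mol
P(O2) = nRT/V = 0.07105 × 8.314 × 603.15 / 2.70 = 132.0 kPa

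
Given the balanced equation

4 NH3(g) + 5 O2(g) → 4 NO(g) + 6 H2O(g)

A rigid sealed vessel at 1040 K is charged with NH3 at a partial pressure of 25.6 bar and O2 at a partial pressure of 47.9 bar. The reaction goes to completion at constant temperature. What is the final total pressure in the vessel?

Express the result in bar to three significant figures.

With V and T fixed, P_i ∝ n_i, so the mole ratios apply directly to partial pressures at 1040 K.
P(O2) required for 25.6 bar of NH3 = (5/4) × 25.6 = 32.00 bar; available 47.9 bar, so NH3 is limiting.
P(O2) remaining = 47.9 − (5/4) × 25.6 = 15.90 bar
P(gaseous products) = (4+6)/4 × 25.6 = 64.00 bar
P_total at 1040 K = 15.90 + 64.00 = 79.90 bar

79.9 bar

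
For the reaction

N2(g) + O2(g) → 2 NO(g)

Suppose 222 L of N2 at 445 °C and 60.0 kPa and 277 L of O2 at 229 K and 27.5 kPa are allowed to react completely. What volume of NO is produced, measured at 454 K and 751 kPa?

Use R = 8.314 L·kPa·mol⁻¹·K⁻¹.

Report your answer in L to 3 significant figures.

n(N2) = PV/RT = (60.0 × 222) / (8.314 × 718.15) = 2.231 mol
n(O2) = PV/RT = (27.5 × 277) / (8.314 × 229) = 4.001 mol
For 2.231 mol N2, stoichiometry requires (1/1) × 2.231 = 2.231 mol O2; 4.001 mol is available, so N2 is limiting.
n(NO) = (2/1) × 2.231 = 4.462 mol
V(NO) = nRT/P = 4.462 × 8.314 × 454 / 751 = 22.43 L

22.4 L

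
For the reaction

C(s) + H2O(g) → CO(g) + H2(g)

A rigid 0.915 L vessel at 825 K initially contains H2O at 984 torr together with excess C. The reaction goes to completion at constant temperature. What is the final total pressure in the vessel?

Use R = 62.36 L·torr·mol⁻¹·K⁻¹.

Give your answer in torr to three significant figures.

Since T and V are fixed, P_final/P_initial = n_final/n_initial = 2/1.
P_final = (2/1) × 984 = 1968 torr

1970 torr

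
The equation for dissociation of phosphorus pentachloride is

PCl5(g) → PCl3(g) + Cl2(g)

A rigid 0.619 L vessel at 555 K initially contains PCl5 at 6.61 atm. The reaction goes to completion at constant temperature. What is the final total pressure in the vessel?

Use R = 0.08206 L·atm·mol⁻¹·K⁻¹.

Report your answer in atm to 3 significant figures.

Rigid vessel, constant T ⇒ P scales with total gas moles (1 → 2).
P_final = (2/1) × 6.61 = 13.22 atm

13.2 atm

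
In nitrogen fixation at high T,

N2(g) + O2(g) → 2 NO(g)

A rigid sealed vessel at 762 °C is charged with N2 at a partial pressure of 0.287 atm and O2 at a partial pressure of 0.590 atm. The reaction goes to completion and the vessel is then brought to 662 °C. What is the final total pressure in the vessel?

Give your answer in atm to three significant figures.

Because the vessel is rigid and T is held at 762 °C, work the stoichiometry in partial pressures (P_i = n_iRT/V).
P(O2) required for 0.287 atm of N2 = (1/1) × 0.287 = 0.2870 atm; available 0.590 atm, so N2 is limiting.
P(O2) remaining = 0.590 − (1/1) × 0.287 = 0.3030 atm
P(gaseous products) = (2)/1 × 0.287 = 0.5740 atm
P_total at 762 °C = 0.3030 + 0.5740 = 0.8770 atm
Scaling to 662 °C: P = 0.8770 × 935.15/1035.15 = 0.7923 atm

0.792 atm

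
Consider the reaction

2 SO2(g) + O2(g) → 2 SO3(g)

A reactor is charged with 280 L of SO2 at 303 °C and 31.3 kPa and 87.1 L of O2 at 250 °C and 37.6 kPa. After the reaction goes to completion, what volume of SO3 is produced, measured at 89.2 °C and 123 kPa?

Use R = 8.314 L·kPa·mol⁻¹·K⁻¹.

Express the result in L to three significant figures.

36.9 L

n(SO2) = PV/RT = (31.3 × 280) / (8.314 × 576.15) = 1.830 mol
n(O2) = PV/RT = (37.6 × 87.1) / (8.314 × 523.15) = 0.7530 mol
For 1.830 mol SO2, stoichiometry requires (1/2) × 1.830 = 0.9150 mol O2; 0.7530 mol is available, so O2 is limiting.
n(SO3) = (2/1) × 0.7530 = 1.506 mol
V(SO3) = nRT/P = 1.506 × 8.314 × 362.35 / 123 = 36.89 L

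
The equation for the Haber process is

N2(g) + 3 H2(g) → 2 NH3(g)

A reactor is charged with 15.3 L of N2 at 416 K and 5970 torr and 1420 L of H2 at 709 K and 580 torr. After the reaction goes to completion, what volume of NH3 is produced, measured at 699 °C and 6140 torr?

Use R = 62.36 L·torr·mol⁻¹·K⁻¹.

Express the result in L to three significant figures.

n(N2) = PV/RT = (5970 × 15.3) / (62.36 × 416) = 3.521 mol
n(H2) = PV/RT = (580 × 1420) / (62.36 × 709) = 18.63 mol
For 3.521 mol N2, stoichiometry requires (3/1) × 3.521 = 10.56 mol H2; 18.63 mol is available, so N2 is limiting.
n(NH3) = (2/1) × 3.521 = 7.042 mol
V(NH3) = nRT/P = 7.042 × 62.36 × 972.15 / 6140 = 69.53 L

69.5 L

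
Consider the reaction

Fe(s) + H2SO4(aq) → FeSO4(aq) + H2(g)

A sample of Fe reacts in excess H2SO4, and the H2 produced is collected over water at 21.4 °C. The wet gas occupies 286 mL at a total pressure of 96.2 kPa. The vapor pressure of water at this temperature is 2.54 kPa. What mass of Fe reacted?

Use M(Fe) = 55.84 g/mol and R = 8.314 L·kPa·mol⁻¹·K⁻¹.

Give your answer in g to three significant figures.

P(H2) = 96.2 − 2.54 = 93.66 kPa
n(H2) = PV/RT = (93.66 × 0.2860) / (8.314 × 294.55) = 0.01094 mol
n(Fe) = (1/1) × 0.01094 = 0.01094 mol
m(Fe) = 0.01094 × 55.84 = 0.6109 g

0.611 g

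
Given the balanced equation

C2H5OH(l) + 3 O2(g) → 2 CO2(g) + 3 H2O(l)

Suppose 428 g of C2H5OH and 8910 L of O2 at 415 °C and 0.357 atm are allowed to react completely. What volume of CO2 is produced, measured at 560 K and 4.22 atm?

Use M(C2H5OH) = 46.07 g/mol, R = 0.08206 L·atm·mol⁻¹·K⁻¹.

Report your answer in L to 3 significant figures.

n(C2H5OH) = 428 / 46.07 = 9.290 mol
n(O2) = PV/RT = (0.357 × 8910) / (0.08206 × 688.15) = 56.33 mol
For 9.290 mol C2H5OH, stoichiometry requires (3/1) × 9.290 = 27.87 mol O2; 56.33 mol is available, so C2H5OH is limiting.
n(CO2) = (2/1) × 9.290 = 18.58 mol
V(CO2) = nRT/P = 18.58 × 0.08206 × 560 / 4.22 = 202.3 L

202 L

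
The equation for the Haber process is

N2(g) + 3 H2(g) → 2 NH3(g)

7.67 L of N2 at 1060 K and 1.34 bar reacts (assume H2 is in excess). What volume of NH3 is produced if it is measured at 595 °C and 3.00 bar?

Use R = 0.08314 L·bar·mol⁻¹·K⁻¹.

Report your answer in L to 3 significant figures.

n(N2) = PV/RT = (1.34 × 7.67) / (0.08314 × 1060) = 0.1166 mol
n(NH3) = (2/1) × 0.1166 = 0.2332 mol
V = nRT/P = 0.2332 × 0.08314 × 868.15 / 3.00 = 5.611 L

5.61 L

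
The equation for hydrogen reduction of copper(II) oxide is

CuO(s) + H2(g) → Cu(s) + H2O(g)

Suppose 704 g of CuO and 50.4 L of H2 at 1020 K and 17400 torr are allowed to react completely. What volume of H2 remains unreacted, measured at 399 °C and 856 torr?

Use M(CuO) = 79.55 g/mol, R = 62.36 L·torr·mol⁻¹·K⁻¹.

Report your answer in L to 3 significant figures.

n(CuO) = 704 / 79.55 = 8.850 mol
n(H2) = PV/RT = (17400 × 50.4) / (62.36 × 1020) = 13.79 mol
For 8.850 mol CuO, stoichiometry requires (1/1) × 8.850 = 8.850 mol H2; 13.79 mol is available, so CuO is limiting.
n(H2) consumed = (1/1) × 8.850 = 8.850 mol; remaining = 13.79 − 8.850 = 4.940 mol
V(H2) = nRT/P = 4.940 × 62.36 × 672.15 / 856 = 241.9 L

242 L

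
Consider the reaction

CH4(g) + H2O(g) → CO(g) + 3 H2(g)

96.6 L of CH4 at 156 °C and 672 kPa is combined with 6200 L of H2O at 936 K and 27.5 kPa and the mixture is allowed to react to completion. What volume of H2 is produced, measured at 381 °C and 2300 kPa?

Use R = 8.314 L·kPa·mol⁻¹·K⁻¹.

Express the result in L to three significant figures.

n(CH4) = PV/RT = (672 × 96.6) / (8.314 × 429.15) = 18.19 mol
n(H2O) = PV/RT = (27.5 × 6200) / (8.314 × 936) = 21.91 mol
For 18.19 mol CH4, stoichiometry requires (1/1) × 18.19 = 18.19 mol H2O; 21.91 mol is available, so CH4 is limiting.
n(H2) = (3/1) × 18.19 = 54.57 mol
V(H2) = nRT/P = 54.57 × 8.314 × 654.15 / 2300 = 129.0 L

129 L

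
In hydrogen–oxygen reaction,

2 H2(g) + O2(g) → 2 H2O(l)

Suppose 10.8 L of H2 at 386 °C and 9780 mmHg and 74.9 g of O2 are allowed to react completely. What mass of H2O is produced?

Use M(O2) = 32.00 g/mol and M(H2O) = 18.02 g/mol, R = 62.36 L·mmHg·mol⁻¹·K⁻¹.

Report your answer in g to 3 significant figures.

46.3 g

n(H2) = PV/RT = (9780 × 10.8) / (62.36 × 659.15) = 2.570 mol
n(O2) = 74.9 / 32.00 = 2.341 mol
For 2.570 mol H2, stoichiometry requires (1/2) × 2.570 = 1.285 mol O2; 2.341 mol is available, so H2 is limiting.
n(H2O) = (2/2) × 2.570 = 2.570 mol
m(H2O) = 2.570 × 18.02 = 46.31 g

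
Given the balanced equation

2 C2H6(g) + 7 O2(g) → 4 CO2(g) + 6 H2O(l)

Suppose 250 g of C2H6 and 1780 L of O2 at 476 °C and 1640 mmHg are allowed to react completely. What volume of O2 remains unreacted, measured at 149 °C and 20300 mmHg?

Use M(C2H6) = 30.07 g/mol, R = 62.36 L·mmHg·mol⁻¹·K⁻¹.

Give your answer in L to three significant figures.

n(C2H6) = 250 / 30.07 = 8.314 mol
n(O2) = PV/RT = (1640 × 1780) / (62.36 × 749.15) = 62.49 mol
For 8.314 mol C2H6, stoichiometry requires (7/2) × 8.314 = 29.10 mol O2; 62.49 mol is available, so C2H6 is limiting.
n(O2) consumed = (7/2) × 8.314 = 29.10 mol; remaining = 62.49 − 29.10 = 33.39 mol
V(O2) = nRT/P = 33.39 × 62.36 × 422.15 / 20300 = 43.30 L

43.3 L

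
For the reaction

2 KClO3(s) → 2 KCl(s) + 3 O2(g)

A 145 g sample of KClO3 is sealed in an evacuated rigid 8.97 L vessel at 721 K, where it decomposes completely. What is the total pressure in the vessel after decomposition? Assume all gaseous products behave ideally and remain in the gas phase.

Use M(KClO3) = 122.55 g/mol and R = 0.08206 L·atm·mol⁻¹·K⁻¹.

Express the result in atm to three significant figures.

11.7 atm

n(KClO3) = 145 / 122.55 = 1.183 mol
n(gas produced) = (3/2) × 1.183 = 1.775 mol
P = nRT/V = 1.775 × 0.08206 × 721 / 8.97 = 11.71 atm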